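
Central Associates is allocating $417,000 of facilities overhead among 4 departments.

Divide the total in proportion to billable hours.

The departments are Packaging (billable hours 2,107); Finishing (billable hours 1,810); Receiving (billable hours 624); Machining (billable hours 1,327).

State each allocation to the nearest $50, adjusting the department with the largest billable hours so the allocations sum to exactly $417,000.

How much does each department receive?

Packaging: $149,750 · Finishing: $128,600 · Receiving: $44,350 · Machining: $94,300

Total billable hours = 2,107 + 1,810 + 624 + 1,327 = 5,868.
Pro-rata amounts: Packaging 149,730.57; Finishing 128,624.74; Receiving 44,343.56; Machining 94,301.12.
After rounding ($50): Packaging $149,750; Finishing $128,600; Receiving $44,350; Machining $94,300. Sum = $417,000.
Sum already equals the total — no adjustment.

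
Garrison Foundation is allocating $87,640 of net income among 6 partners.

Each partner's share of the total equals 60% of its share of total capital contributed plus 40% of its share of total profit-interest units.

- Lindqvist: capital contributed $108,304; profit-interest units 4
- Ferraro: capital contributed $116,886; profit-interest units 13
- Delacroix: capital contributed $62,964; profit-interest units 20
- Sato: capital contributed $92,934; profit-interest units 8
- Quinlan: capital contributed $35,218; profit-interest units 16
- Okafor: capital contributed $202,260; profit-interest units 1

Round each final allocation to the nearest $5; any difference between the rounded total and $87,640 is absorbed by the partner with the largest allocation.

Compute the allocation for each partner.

Totals — capital contributed 618,566, profit-interest units 62.
Combined weights (60% capital contributed + 40% profit-interest units): Lindqvist 0.1309; Ferraro 0.1972; Delacroix 0.1901; Sato 0.1418; Quinlan 0.1374; Okafor 0.2026.
Proportional shares: Lindqvist 11,468.55; Ferraro 17,286.87; Delacroix 16,660.93; Sato 12,423.63; Quinlan 12,040.58; Okafor 17,759.45.
Rounded to nearest $5: Lindqvist $11,470; Ferraro $17,285; Delacroix $16,660; Sato $12,425; Quinlan $12,040; Okafor $17,760. Sum = $87,640.
Rounded total matches; no reconciliation needed.

Lindqvist: $11,470 | Ferraro: $17,285 | Delacroix: $16,660 | Sato: $12,425 | Quinlan: $12,040 | Okafor: $17,760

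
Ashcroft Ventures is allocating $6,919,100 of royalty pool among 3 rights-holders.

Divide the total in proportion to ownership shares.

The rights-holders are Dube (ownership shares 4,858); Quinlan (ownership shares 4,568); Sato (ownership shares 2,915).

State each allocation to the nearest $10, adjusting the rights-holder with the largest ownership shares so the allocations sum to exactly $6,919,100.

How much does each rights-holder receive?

Dube: $2,723,690; Quinlan: $2,561,090; Sato: $1,634,320

Combined ownership shares = 12,341.
Pro-rata amounts: Dube 4,858/12,341 × $6,919,100 = 2,723,684.29; Quinlan 4,568/12,341 × $6,919,100 = 2,561,093.01; Sato 2,915/12,341 × $6,919,100 = 1,634,322.70.
At nearest $10: Dube $2,723,680; Quinlan $2,561,090; Sato $1,634,320. Sum = $6,919,090.
Difference $6,919,100 − $6,919,090 = +$10 applied to largest ownership shares (Dube): Dube becomes $2,723,690.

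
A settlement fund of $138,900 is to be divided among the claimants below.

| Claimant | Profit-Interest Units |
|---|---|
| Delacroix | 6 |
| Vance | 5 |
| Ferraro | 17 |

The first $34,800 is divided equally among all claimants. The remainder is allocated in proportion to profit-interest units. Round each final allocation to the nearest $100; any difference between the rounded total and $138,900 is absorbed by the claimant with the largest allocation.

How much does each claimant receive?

First tranche $34,800 split equally: $11,600 each.
Remainder $104,100 by profit-interest units (total 28): Delacroix 22,307.14 → $22,300; Vance 18,589.29 → $18,600; Ferraro 63,203.57 → $63,200.
Totals: Delacroix $11,600 + $22,300 = $33,900; Vance $11,600 + $18,600 = $30,200; Ferraro $11,600 + $63,200 = $74,800.

Delacroix: $33,900 | Vance: $30,200 | Ferraro: $74,800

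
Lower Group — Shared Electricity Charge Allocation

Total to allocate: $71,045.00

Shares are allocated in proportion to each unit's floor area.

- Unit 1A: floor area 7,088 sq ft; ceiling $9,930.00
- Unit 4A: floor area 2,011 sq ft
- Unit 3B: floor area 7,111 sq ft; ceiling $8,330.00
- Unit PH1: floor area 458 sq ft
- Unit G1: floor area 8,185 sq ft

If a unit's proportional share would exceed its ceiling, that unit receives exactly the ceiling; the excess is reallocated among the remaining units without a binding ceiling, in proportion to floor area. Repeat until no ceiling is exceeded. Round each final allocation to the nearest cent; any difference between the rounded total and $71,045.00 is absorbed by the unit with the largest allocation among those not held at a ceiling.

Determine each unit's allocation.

Floor area total: 24,853.
Proportional shares (ignoring caps): Unit 1A 20,261.8179; Unit 4A 5,748.6619; Unit 3B 20,327.5659; Unit PH1 1,309.2427; Unit G1 23,397.7115.
Capped: Unit 1A ($9,930.00), Unit 3B ($8,330.00); balance $52,785.00 reallocated over remaining floor area 10,654.
Redistributed shares: Unit 4A 9,963.4536 → $9,963.45; Unit PH1 2,269.1506 → $2,269.15; Unit G1 40,552.3958 → $40,552.40.

Unit 1A: $9,930.00; Unit 4A: $9,963.45; Unit 3B: $8,330.00; Unit PH1: $2,269.15; Unit G1: $40,552.40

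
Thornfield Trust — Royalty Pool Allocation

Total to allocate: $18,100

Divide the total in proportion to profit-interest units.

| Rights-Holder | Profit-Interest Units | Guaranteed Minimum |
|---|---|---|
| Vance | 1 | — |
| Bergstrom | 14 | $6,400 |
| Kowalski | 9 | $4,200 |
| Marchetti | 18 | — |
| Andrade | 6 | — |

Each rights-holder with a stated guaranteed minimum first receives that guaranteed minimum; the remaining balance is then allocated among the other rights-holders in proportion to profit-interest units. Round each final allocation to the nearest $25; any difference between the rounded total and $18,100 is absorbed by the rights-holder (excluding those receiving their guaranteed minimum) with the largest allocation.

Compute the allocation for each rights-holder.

Fund the minimums — Bergstrom $6,400; Kowalski $4,200. Remaining pool $7,500.
Remaining pool split over remaining profit-interest units 25: Vance 300.00 → $300; Marchetti 5,400.00 → $5,400; Andrade 1,800.00 → $1,800.

Vance: $300 · Bergstrom: $6,400 · Kowalski: $4,200 · Marchetti: $5,400 · Andrade: $1,800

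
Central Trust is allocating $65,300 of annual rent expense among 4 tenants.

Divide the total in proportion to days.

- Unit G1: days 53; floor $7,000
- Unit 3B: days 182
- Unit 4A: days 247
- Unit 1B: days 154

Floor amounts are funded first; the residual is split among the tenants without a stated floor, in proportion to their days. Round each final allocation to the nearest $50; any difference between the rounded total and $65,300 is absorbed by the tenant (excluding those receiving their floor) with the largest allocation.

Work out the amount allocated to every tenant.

Minimums first: Unit G1 $7,000. Remaining pool $58,300.
Remaining pool split over remaining days 583: Unit 3B 18,200.00 → $18,200; Unit 4A 24,700.00 → $24,700; Unit 1B 15,400.00 → $15,400.

Unit G1: $7,000; Unit 3B: $18,200; Unit 4A: $24,700; Unit 1B: $15,400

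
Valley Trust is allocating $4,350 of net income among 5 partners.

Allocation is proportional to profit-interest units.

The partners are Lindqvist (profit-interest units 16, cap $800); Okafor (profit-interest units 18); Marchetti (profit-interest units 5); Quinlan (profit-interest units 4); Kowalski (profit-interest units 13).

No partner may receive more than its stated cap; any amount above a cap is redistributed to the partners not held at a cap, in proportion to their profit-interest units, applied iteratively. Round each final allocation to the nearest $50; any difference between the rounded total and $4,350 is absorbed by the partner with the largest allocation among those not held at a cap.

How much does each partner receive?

Combined profit-interest units = 56.
Unconstrained shares: Lindqvist 1,242.86; Okafor 1,398.21; Marchetti 388.39; Quinlan 310.71; Kowalski 1,009.82.
Capped: Lindqvist ($800); residual $3,550 reallocated over remaining profit-interest units 40.
Shares after redistribution: Okafor 1,597.50 → $1,600; Marchetti 443.75 → $450; Quinlan 355.00 → $350; Kowalski 1,153.75 → $1,150.

Lindqvist: $800 · Okafor: $1,600 · Marchetti: $450 · Quinlan: $350 · Kowalski: $1,150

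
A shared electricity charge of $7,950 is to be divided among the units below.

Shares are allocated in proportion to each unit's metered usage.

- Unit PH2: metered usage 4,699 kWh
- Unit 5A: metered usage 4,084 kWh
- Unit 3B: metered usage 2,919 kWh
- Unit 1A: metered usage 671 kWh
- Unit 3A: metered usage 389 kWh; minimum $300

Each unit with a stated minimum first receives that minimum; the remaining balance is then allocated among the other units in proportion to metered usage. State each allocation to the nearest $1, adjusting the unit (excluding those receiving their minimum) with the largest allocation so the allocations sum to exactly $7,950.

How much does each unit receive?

Unit PH2: $2,905; Unit 5A: $2,525; Unit 3B: $1,805; Unit 1A: $415; Unit 3A: $300

Guaranteed amounts: Unit 3A $300. Residual $7,650.
Residual split over remaining metered usage 12,373: Unit PH2 2,905.31 → $2,905; Unit 5A 2,525.06 → $2,525; Unit 3B 1,804.76 → $1,805; Unit 1A 414.87 → $415.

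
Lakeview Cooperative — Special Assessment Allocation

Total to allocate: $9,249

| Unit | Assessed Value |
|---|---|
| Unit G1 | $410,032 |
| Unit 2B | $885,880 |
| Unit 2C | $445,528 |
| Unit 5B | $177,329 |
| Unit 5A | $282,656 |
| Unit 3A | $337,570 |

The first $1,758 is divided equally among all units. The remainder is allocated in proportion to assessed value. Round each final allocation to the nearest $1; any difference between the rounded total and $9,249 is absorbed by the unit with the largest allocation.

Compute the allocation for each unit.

$1,758 shared equally gives $293 per unit.
Remainder $7,491 by assessed value (total 2,538,995): Unit G1 1,209.75 → $1,210; Unit 2B 2,613.68 → $2,614; Unit 2C 1,314.48 → $1,314; Unit 5B 523.19 → $523; Unit 5A 833.94 → $834; Unit 3A 995.96 → $996.
Totals: Unit G1 $293 + $1,210 = $1,503; Unit 2B $293 + $2,614 = $2,907; Unit 2C $293 + $1,314 = $1,607; Unit 5B $293 + $523 = $816; Unit 5A $293 + $834 = $1,127; Unit 3A $293 + $996 = $1,289.

Unit G1: $1,503 · Unit 2B: $2,907 · Unit 2C: $1,607 · Unit 5B: $816 · Unit 5A: $1,127 · Unit 3A: $1,289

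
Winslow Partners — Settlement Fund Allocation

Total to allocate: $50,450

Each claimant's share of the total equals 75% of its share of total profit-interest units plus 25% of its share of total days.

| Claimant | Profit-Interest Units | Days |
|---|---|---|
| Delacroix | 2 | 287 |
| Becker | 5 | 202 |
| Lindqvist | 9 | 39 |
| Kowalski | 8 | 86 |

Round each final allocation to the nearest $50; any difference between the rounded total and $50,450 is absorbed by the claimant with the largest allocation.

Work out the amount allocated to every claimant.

Totals — profit-interest units 24, days 614.
Composite weights (75% profit-interest units + 25% days): Delacroix 0.1794; Becker 0.2385; Lindqvist 0.2971; Kowalski 0.2850.
Pro-rata amounts: Delacroix 9,048.54; Becker 12,032.20; Lindqvist 14,990.18; Kowalski 14,379.07.
Rounded to nearest $50: Delacroix $9,050; Becker $12,050; Lindqvist $15,000; Kowalski $14,400. Sum = $50,500.
Difference $50,450 − $50,500 = −$50 applied to largest allocation (Lindqvist): Lindqvist becomes $14,950.

Delacroix: $9,050 | Becker: $12,050 | Lindqvist: $14,950 | Kowalski: $14,400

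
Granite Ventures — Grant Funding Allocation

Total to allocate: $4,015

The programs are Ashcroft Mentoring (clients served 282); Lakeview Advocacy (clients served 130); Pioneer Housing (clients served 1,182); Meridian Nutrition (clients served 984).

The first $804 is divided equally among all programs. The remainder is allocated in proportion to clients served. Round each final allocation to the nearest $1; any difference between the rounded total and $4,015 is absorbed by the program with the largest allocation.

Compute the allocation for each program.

Equal tier: $804 ÷ 4 = $201 apiece.
Remainder $3,211 by clients served (total 2,578): Ashcroft Mentoring 351.24 → $351; Lakeview Advocacy 161.92 → $162; Pioneer Housing 1,472.23 → $1,472; Meridian Nutrition 1,225.61 → $1,226.
Totals: Ashcroft Mentoring $201 + $351 = $552; Lakeview Advocacy $201 + $162 = $363; Pioneer Housing $201 + $1,472 = $1,673; Meridian Nutrition $201 + $1,226 = $1,427.

Ashcroft Mentoring: $552 · Lakeview Advocacy: $363 · Pioneer Housing: $1,673 · Meridian Nutrition: $1,427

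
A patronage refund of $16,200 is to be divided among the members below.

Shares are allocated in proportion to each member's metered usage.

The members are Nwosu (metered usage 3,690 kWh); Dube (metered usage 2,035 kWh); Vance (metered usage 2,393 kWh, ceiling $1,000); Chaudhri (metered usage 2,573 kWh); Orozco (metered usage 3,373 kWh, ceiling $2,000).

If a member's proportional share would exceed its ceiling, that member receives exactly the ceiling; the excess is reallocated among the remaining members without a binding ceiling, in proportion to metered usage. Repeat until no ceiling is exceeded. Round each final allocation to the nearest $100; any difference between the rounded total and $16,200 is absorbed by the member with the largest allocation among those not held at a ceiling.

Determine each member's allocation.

Total metered usage = 14,064.
Proportional shares (ignoring caps): Nwosu 4,250.43; Dube 2,344.07; Vance 2,756.44; Chaudhri 2,963.78; Orozco 3,885.28.
Held at cap: Vance ($1,000), Orozco ($2,000); balance $13,200 reallocated over remaining metered usage 8,298.
Shares after redistribution: Nwosu 5,869.85 → $5,900; Dube 3,237.17 → $3,200; Chaudhri 4,092.99 → $4,100.

Nwosu: $5,900; Dube: $3,200; Vance: $1,000; Chaudhri: $4,100; Orozco: $2,000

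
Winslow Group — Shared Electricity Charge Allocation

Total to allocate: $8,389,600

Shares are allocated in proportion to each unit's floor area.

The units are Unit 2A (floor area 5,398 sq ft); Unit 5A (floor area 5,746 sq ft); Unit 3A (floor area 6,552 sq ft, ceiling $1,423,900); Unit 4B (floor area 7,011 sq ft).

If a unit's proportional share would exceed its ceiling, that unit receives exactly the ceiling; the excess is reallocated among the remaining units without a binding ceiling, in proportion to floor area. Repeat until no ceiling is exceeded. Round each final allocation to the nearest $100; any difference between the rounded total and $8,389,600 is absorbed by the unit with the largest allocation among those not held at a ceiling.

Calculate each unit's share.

Unit 2A: $2,071,100 · Unit 5A: $2,204,600 · Unit 3A: $1,423,900 · Unit 4B: $2,690,000

Sum of floor area: 24,707.
Pro-rata shares before constraints: Unit 2A 1,832,964.78; Unit 5A 1,951,132.94; Unit 3A 2,224,821.27; Unit 4B 2,380,681.01.
Cap binds for Unit 3A ($1,423,900); balance $6,965,700 reallocated over remaining floor area 18,155.
Remaining shares: Unit 2A 2,071,101.55 → $2,071,100; Unit 5A 2,204,621.99 → $2,204,600; Unit 4B 2,689,976.46 → $2,690,000.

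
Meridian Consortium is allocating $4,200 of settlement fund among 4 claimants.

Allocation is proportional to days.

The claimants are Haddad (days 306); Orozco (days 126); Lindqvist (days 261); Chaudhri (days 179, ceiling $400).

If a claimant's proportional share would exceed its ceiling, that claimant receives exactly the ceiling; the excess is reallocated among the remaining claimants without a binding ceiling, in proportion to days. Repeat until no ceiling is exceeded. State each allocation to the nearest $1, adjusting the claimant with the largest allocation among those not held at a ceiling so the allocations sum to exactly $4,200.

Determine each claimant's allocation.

Haddad: $1,678; Orozco: $691; Lindqvist: $1,431; Chaudhri: $400

Total days = 872.
Unconstrained shares: Haddad 1,473.85; Orozco 606.88; Lindqvist 1,257.11; Chaudhri 862.16.
Held at cap: Chaudhri ($400); balance $3,800 reallocated over remaining days 693.
Remaining shares: Haddad 1,677.92 → $1,678; Orozco 690.91 → $691; Lindqvist 1,431.17 → $1,431.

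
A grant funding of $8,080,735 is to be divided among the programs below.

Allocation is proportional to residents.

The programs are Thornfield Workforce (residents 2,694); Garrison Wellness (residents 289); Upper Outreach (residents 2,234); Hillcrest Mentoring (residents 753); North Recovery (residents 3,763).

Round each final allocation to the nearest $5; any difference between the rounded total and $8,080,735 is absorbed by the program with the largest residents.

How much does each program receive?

Thornfield Workforce: $2,236,670 · Garrison Wellness: $239,940 · Upper Outreach: $1,854,760 · Hillcrest Mentoring: $625,170 · North Recovery: $3,124,195

Total residents = 2,694 + 289 + 2,234 + 753 + 3,763 = 9,733.
Raw shares: Thornfield Workforce 2,236,669.07; Garrison Wellness 239,939.63; Upper Outreach 1,854,758.24; Hillcrest Mentoring 625,171.42; North Recovery 3,124,196.63.
At nearest $5: Thornfield Workforce $2,236,670; Garrison Wellness $239,940; Upper Outreach $1,854,760; Hillcrest Mentoring $625,170; North Recovery $3,124,195. Sum = $8,080,735.
Rounded total matches; no reconciliation needed.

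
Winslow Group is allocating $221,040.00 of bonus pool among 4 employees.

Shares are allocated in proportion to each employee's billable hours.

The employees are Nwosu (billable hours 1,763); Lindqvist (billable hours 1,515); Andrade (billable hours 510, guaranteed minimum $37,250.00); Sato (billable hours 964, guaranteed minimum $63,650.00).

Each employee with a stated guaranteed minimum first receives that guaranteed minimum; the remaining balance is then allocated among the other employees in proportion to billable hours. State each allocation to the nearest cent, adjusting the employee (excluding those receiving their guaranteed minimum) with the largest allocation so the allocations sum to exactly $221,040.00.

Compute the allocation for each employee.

Fund the minimums — Andrade $37,250.00; Sato $63,650.00. Balance $120,140.00.
Balance split over remaining billable hours 3,278: Nwosu 64,614.6492 → $64,614.65; Lindqvist 55,525.3508 → $55,525.35.

Nwosu: $64,614.65 · Lindqvist: $55,525.35 · Andrade: $37,250.00 · Sato: $63,650.00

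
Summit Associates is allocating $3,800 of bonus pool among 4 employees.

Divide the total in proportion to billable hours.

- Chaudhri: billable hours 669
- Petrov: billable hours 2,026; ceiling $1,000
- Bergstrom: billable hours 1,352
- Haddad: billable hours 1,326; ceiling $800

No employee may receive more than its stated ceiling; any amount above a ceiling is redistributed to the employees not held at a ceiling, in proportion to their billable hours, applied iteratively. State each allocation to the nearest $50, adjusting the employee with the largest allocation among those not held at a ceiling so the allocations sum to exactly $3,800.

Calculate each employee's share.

Chaudhri: $650; Petrov: $1,000; Bergstrom: $1,350; Haddad: $800

Combined billable hours = 5,373.
Proportional shares (ignoring caps): Chaudhri 473.14; Petrov 1,432.87; Bergstrom 956.19; Haddad 937.80.
Capped: Petrov ($1,000), Haddad ($800); balance $2,000 reallocated over remaining billable hours 2,021.
Shares after redistribution: Chaudhri 662.05 → $650; Bergstrom 1,337.95 → $1,350.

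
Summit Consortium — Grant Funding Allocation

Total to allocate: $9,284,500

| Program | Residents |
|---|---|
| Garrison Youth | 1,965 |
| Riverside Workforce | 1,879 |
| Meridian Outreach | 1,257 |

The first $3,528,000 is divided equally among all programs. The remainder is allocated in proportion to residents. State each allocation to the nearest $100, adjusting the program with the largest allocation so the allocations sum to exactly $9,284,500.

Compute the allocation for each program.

$3,528,000 shared equally gives $1,176,000 per program.
Remainder $5,756,500 by residents (total 5,101): Garrison Youth 2,217,510.78 → $2,217,500; Riverside Workforce 2,120,459.42 → $2,120,500; Meridian Outreach 1,418,529.80 → $1,418,500.
Totals: Garrison Youth $1,176,000 + $2,217,500 = $3,393,500; Riverside Workforce $1,176,000 + $2,120,500 = $3,296,500; Meridian Outreach $1,176,000 + $1,418,500 = $2,594,500.

Garrison Youth: $3,393,500 · Riverside Workforce: $3,296,500 · Meridian Outreach: $2,594,500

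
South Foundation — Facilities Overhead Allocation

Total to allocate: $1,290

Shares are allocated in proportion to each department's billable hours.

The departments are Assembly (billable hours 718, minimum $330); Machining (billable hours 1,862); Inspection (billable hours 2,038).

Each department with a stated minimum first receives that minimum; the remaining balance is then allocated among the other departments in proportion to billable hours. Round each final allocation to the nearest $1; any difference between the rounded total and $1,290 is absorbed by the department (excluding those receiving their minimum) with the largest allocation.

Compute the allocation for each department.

Assembly: $330; Machining: $458; Inspection: $502

Guaranteed amounts: Assembly $330. Residual $960.
Residual split over remaining billable hours 3,900: Machining 458.34 → $458; Inspection 501.66 → $502.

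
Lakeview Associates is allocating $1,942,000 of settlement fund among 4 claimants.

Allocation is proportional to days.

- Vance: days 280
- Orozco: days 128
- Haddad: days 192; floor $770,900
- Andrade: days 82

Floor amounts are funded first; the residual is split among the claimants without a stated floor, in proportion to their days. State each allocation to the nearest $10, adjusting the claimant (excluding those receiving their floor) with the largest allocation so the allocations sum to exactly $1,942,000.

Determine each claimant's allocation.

Vance: $669,200 | Orozco: $305,920 | Haddad: $770,900 | Andrade: $195,980

Fund the minimums — Haddad $770,900. Remaining pool $1,171,100.
Remaining pool split over remaining days 490: Vance 669,200.00 → $669,200; Orozco 305,920.00 → $305,920; Andrade 195,980.00 → $195,980.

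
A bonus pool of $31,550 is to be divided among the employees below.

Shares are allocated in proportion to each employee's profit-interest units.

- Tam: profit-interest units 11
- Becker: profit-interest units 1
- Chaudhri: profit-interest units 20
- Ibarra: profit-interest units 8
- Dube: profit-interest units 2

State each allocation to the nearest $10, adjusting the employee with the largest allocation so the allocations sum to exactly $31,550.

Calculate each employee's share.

Profit-interest units total: 42.
Pro-rata amounts: Tam 11/42 × $31,550 = 8,263.10; Becker 1/42 × $31,550 = 751.19; Chaudhri 20/42 × $31,550 = 15,023.81; Ibarra 8/42 × $31,550 = 6,009.52; Dube 2/42 × $31,550 = 1,502.38.
Rounded to nearest $10: Tam $8,260; Becker $750; Chaudhri $15,020; Ibarra $6,010; Dube $1,500. Sum = $31,540.
Difference $31,550 − $31,540 = +$10 applied to largest allocation (Chaudhri): Chaudhri becomes $15,030.

Tam: $8,260 · Becker: $750 · Chaudhri: $15,030 · Ibarra: $6,010 · Dube: $1,500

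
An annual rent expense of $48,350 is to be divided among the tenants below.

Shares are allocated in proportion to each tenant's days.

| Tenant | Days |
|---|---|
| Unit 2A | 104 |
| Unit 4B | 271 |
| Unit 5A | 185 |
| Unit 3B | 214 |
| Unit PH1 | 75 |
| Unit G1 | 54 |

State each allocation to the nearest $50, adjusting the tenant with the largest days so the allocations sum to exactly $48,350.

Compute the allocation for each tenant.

Total days = 903.
Proportional shares: Unit 2A 104/903 × $48,350 = 5,568.55; Unit 4B 271/903 × $48,350 = 14,510.35; Unit 5A 185/903 × $48,350 = 9,905.59; Unit 3B 214/903 × $48,350 = 11,458.36; Unit PH1 75/903 × $48,350 = 4,015.78; Unit G1 54/903 × $48,350 = 2,891.36.
After rounding ($50): Unit 2A $5,550; Unit 4B $14,500; Unit 5A $9,900; Unit 3B $11,450; Unit PH1 $4,000; Unit G1 $2,900. Sum = $48,300.
Difference $48,350 − $48,300 = +$50 applied to largest days (Unit 4B): Unit 4B becomes $14,550.

Unit 2A: $5,550 · Unit 4B: $14,550 · Unit 5A: $9,900 · Unit 3B: $11,450 · Unit PH1: $4,000 · Unit G1: $2,900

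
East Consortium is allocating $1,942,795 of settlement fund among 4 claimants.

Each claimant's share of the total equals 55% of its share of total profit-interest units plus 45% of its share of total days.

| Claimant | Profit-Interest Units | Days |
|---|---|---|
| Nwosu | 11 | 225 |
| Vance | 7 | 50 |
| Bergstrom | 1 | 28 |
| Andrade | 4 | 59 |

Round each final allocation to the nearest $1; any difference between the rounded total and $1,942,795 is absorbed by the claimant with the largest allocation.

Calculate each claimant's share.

Nwosu: $1,054,432 · Vance: $445,961 · Bergstrom: $114,080 · Andrade: $328,322

Profit-interest units total 23; days total 362.
Blended shares (55% profit-interest units + 45% days): Nwosu 0.5427; Vance 0.2295; Bergstrom 0.0587; Andrade 0.1690.
Proportional shares: Nwosu 1,054,431.80; Vance 445,960.82; Bergstrom 114,080.29; Andrade 328,322.09.
Rounded to nearest $1: Nwosu $1,054,432; Vance $445,961; Bergstrom $114,080; Andrade $328,322. Sum = $1,942,795.
Rounded total matches; no reconciliation needed.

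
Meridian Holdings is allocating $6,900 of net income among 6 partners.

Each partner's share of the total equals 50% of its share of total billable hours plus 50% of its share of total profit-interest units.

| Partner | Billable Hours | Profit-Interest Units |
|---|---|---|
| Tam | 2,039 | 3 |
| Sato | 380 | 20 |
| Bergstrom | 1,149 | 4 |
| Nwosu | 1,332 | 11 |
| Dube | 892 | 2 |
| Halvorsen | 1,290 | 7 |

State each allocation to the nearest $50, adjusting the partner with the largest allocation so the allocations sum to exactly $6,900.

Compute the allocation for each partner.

Tam: $1,200 · Sato: $1,650 · Bergstrom: $850 · Nwosu: $1,450 · Dube: $600 · Halvorsen: $1,150

Billable hours total 7,082; profit-interest units total 47.
Combined weights (50% billable hours + 50% profit-interest units): Tam 0.1759; Sato 0.2396; Bergstrom 0.1237; Nwosu 0.2111; Dube 0.0843; Halvorsen 0.1655.
Pro-rata amounts: Tam 1,213.51; Sato 1,653.20; Bergstrom 853.35; Nwosu 1,456.33; Dube 581.35; Halvorsen 1,142.25.
At nearest $50: Tam $1,200; Sato $1,650; Bergstrom $850; Nwosu $1,450; Dube $600; Halvorsen $1,150. Sum = $6,900.
No rounding difference to absorb.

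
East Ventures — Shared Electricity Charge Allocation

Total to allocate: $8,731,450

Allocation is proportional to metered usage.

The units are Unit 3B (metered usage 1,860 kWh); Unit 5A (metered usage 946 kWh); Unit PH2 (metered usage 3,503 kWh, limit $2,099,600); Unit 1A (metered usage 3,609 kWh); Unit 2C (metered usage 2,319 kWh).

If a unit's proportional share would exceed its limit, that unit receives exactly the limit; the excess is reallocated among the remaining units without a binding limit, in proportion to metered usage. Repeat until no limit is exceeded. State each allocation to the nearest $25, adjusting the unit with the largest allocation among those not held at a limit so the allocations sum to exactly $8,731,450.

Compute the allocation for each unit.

Unit 3B: $1,412,325; Unit 5A: $718,300; Unit PH2: $2,099,600; Unit 1A: $2,740,375; Unit 2C: $1,760,850

Metered usage total: 12,237.
Unconstrained shares: Unit 3B 1,327,163.28; Unit 5A 674,998.10; Unit PH2 2,499,490.84; Unit 1A 2,575,124.87; Unit 2C 1,654,672.92.
Held at cap: Unit PH2 ($2,099,600); remaining pool $6,631,850 reallocated over remaining metered usage 8,734.
Shares after redistribution: Unit 3B 1,412,324.36 → $1,412,325; Unit 5A 718,311.21 → $718,300; Unit 1A 2,740,364.86 → $2,740,375; Unit 2C 1,760,849.57 → $1,760,850.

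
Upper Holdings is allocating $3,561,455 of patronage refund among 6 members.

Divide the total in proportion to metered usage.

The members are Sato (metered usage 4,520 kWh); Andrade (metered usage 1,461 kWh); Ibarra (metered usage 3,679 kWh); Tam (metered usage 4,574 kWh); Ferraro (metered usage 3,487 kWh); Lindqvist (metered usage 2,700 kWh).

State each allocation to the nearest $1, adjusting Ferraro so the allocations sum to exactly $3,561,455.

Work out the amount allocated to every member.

Sato: $788,295 | Andrade: $254,801 | Ibarra: $641,623 | Tam: $797,713 | Ferraro: $608,139 | Lindqvist: $470,884

Metered usage total: 20,421.
Pro-rata amounts: Sato 4,520/20,421 × $3,561,455 = 788,295.22; Andrade 1,461/20,421 × $3,561,455 = 254,800.73; Ibarra 3,679/20,421 × $3,561,455 = 641,623.47; Tam 4,574/20,421 × $3,561,455 = 797,712.90; Ferraro 3,487/20,421 × $3,561,455 = 608,138.37; Lindqvist 2,700/20,421 × $3,561,455 = 470,884.31.
Rounded to nearest $1: Sato $788,295; Andrade $254,801; Ibarra $641,623; Tam $797,713; Ferraro $608,138; Lindqvist $470,884. Sum = $3,561,454.
Difference $3,561,455 − $3,561,454 = +$1 applied to Ferraro: Ferraro becomes $608,139.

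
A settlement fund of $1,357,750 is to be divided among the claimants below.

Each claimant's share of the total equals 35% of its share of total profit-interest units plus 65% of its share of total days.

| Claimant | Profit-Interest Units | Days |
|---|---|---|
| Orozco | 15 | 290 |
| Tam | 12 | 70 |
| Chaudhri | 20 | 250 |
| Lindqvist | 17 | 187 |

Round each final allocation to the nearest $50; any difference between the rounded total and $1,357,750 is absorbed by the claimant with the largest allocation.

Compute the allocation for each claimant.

Orozco: $432,500 | Tam: $166,600 | Chaudhri: $425,350 | Lindqvist: $333,300

Totals — profit-interest units 64, days 797.
Composite weights (35% profit-interest units + 65% days): Orozco 0.3185; Tam 0.1227; Chaudhri 0.3133; Lindqvist 0.2455.
Proportional shares: Orozco 432,501.99; Tam 166,615.05; Chaudhri 425,334.99; Lindqvist 333,297.97.
After rounding ($50): Orozco $432,500; Tam $166,600; Chaudhri $425,350; Lindqvist $333,300. Sum = $1,357,750.
No rounding difference to absorb.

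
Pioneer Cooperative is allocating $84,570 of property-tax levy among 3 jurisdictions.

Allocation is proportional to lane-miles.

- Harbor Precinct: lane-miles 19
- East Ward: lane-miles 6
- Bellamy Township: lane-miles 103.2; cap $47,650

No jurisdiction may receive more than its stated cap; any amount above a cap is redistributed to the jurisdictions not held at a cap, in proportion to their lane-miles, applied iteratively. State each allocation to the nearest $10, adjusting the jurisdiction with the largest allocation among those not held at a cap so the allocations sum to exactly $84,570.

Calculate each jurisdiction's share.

Harbor Precinct: $28,060 · East Ward: $8,860 · Bellamy Township: $47,650

Total lane-miles = 128.2.
Unconstrained shares: Harbor Precinct 12,533.78; East Ward 3,958.03; Bellamy Township 68,078.19.
Held at cap: Bellamy Township ($47,650); balance $36,920 reallocated over remaining lane-miles 25.
Redistributed shares: Harbor Precinct 28,059.20 → $28,060; East Ward 8,860.80 → $8,860.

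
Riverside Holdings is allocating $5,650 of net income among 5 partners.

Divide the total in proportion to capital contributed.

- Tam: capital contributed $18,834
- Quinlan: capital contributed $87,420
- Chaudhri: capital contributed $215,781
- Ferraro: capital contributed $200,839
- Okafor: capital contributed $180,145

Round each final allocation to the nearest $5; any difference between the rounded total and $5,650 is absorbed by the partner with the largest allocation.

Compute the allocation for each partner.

Tam: $150 · Quinlan: $705 · Chaudhri: $1,730 · Ferraro: $1,615 · Okafor: $1,450

Capital contributed total: 703,019.
Proportional shares: Tam 18,834/703,019 × $5,650 = 151.36; Quinlan 87,420/703,019 × $5,650 = 702.57; Chaudhri 215,781/703,019 × $5,650 = 1,734.18; Ferraro 200,839/703,019 × $5,650 = 1,614.10; Okafor 180,145/703,019 × $5,650 = 1,447.78.
Rounded to nearest $5: Tam $150; Quinlan $705; Chaudhri $1,735; Ferraro $1,615; Okafor $1,450. Sum = $5,655.
Difference $5,650 − $5,655 = −$5 applied to largest allocation (Chaudhri): Chaudhri becomes $1,730.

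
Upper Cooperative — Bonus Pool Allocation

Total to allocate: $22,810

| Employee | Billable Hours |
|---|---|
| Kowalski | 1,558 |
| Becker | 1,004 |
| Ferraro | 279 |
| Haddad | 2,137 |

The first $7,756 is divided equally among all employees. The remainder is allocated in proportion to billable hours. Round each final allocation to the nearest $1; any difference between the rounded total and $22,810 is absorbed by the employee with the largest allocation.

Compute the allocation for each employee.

$7,756 shared equally gives $1,939 per employee.
Remainder $15,054 by billable hours (total 4,978): Kowalski 4,711.56 → $4,712; Becker 3,036.20 → $3,036; Ferraro 843.73 → $844; Haddad 6,462.51 → $6,463.
Rounding difference −$1 on remainder applied to Haddad.
Totals: Kowalski $1,939 + $4,712 = $6,651; Becker $1,939 + $3,036 = $4,975; Ferraro $1,939 + $844 = $2,783; Haddad $1,939 + $6,462 = $8,401.

Kowalski: $6,651; Becker: $4,975; Ferraro: $2,783; Haddad: $8,401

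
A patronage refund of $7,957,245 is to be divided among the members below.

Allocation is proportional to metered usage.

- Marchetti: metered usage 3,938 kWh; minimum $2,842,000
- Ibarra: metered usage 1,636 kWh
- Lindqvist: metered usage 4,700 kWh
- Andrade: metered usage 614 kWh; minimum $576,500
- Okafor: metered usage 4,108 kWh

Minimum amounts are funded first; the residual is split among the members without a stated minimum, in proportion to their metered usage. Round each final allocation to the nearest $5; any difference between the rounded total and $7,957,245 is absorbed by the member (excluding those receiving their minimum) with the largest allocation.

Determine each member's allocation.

Guaranteed amounts: Marchetti $2,842,000; Andrade $576,500. Remaining pool $4,538,745.
Remaining pool split over remaining metered usage 10,444: Ibarra 710,971.55 → $710,970; Lindqvist 2,042,522.17 → $2,042,520; Okafor 1,785,251.29 → $1,785,250.
Rounding difference +$5 applied to Lindqvist → $2,042,525.

Marchetti: $2,842,000 · Ibarra: $710,970 · Lindqvist: $2,042,525 · Andrade: $576,500 · Okafor: $1,785,250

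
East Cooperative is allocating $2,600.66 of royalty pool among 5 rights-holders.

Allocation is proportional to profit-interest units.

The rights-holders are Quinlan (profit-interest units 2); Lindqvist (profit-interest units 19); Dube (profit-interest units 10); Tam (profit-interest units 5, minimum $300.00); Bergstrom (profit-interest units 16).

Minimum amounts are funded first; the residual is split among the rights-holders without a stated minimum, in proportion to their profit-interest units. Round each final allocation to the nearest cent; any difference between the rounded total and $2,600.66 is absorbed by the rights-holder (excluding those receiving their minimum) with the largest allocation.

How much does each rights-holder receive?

Guaranteed amounts: Tam $300.00. Balance $2,300.66.
Balance split over remaining profit-interest units 47: Quinlan 97.9004 → $97.90; Lindqvist 930.0540 → $930.05; Dube 489.5021 → $489.50; Bergstrom 783.2034 → $783.20.
Rounding difference +$0.01 applied to Lindqvist → $930.06.

Quinlan: $97.90 | Lindqvist: $930.06 | Dube: $489.50 | Tam: $300.00 | Bergstrom: $783.20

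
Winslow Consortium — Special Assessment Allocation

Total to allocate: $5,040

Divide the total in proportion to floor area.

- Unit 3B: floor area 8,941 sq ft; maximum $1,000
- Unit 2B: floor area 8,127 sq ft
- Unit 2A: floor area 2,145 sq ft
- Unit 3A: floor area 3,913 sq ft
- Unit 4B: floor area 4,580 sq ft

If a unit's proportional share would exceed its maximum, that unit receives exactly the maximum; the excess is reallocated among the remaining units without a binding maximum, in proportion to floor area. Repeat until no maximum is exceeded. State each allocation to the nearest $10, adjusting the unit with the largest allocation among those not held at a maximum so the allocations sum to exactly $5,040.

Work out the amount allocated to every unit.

Unit 3B: $1,000; Unit 2B: $1,750; Unit 2A: $460; Unit 3A: $840; Unit 4B: $990

Sum of floor area: 27,706.
Unconstrained shares: Unit 3B 1,626.46; Unit 2B 1,478.38; Unit 2A 390.20; Unit 3A 711.81; Unit 4B 833.15.
Held at cap: Unit 3B ($1,000); residual $4,040 reallocated over remaining floor area 18,765.
Redistributed shares: Unit 2B 1,749.70 → $1,750; Unit 2A 461.81 → $460; Unit 3A 842.45 → $840; Unit 4B 986.05 → $990.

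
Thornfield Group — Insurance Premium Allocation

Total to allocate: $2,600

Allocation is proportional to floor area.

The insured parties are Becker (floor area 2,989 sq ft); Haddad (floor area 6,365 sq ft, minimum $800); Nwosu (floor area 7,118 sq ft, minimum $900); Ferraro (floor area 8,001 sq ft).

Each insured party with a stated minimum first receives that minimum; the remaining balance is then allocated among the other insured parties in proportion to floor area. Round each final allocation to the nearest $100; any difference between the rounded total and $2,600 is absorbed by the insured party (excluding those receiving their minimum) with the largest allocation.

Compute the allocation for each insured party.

Becker: $200 · Haddad: $800 · Nwosu: $900 · Ferraro: $700

Fund the minimums — Haddad $800; Nwosu $900. Balance $900.
Balance split over remaining floor area 10,990: Becker 244.78 → $200; Ferraro 655.22 → $700.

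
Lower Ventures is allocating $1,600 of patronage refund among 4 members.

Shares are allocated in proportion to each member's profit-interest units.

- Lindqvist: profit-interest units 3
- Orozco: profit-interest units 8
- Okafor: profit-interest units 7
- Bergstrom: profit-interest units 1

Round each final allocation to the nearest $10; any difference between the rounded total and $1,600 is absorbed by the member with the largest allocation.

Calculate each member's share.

Lindqvist: $250 · Orozco: $680 · Okafor: $590 · Bergstrom: $80

Sum of profit-interest units: 19.
Pro-rata amounts: Lindqvist 3/19 × $1,600 = 252.63; Orozco 8/19 × $1,600 = 673.68; Okafor 7/19 × $1,600 = 589.47; Bergstrom 1/19 × $1,600 = 84.21.
Rounded to nearest $10: Lindqvist $250; Orozco $670; Okafor $590; Bergstrom $80. Sum = $1,590.
Difference $1,600 − $1,590 = +$10 applied to largest allocation (Orozco): Orozco becomes $680.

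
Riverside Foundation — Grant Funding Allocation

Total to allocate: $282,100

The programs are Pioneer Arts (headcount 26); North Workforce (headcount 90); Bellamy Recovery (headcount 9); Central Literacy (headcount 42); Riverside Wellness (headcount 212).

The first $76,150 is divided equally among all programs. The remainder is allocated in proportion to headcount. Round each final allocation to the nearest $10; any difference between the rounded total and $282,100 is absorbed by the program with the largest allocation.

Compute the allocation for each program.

First tranche $76,150 split equally: $15,230 each.
Remainder $205,950 by headcount (total 379): Pioneer Arts 14,128.50 → $14,130; North Workforce 48,906.33 → $48,910; Bellamy Recovery 4,890.63 → $4,890; Central Literacy 22,822.96 → $22,820; Riverside Wellness 115,201.58 → $115,200.
Totals: Pioneer Arts $15,230 + $14,130 = $29,360; North Workforce $15,230 + $48,910 = $64,140; Bellamy Recovery $15,230 + $4,890 = $20,120; Central Literacy $15,230 + $22,820 = $38,050; Riverside Wellness $15,230 + $115,200 = $130,430.

Pioneer Arts: $29,360; North Workforce: $64,140; Bellamy Recovery: $20,120; Central Literacy: $38,050; Riverside Wellness: $130,430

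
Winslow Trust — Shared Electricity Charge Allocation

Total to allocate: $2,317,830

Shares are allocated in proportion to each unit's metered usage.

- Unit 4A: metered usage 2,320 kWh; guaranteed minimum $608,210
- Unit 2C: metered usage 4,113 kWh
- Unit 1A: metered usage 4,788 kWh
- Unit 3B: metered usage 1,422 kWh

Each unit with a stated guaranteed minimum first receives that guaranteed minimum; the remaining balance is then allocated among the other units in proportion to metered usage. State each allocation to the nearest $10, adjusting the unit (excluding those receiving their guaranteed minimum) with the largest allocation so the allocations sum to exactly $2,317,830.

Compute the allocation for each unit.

Unit 4A: $608,210 | Unit 2C: $681,170 | Unit 1A: $792,950 | Unit 3B: $235,500

Minimums first: Unit 4A $608,210. Balance $1,709,620.
Balance split over remaining metered usage 10,323: Unit 2C 681,165.07 → $681,170; Unit 1A 792,953.65 → $792,950; Unit 3B 235,501.27 → $235,500.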